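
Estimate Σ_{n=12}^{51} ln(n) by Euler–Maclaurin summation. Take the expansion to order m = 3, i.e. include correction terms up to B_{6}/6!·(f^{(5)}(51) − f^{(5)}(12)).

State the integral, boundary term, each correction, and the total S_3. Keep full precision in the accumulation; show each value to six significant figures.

S_3 ≈ 134.907

Integral: ∫_12^51 ln(x) dx = 131.704.
Endpoint term: (f(12) + f(51))/2 = (2.48491 + 3.93183)/2 = 3.20837.
Running total after boundary: 134.913.
Correction k=1: B_{2}/2! · (f^{(1)}(51) − f^{(1)}(12)) = 1/12 · (0.0196078 − 0.0833333) = -0.00531046.
Partial sum through k=1: 134.907.
Correction k=2: B_{4}/4! · (f^{(3)}(51) − f^{(3)}(12)) = −1/720 · (1.50772e-05 − 0.00115741) = 1.58657e-06.
Partial sum through k=2: 134.907.
Correction k=3: B_{6}/6! · (f^{(5)}(51) − f^{(5)}(12)) = 1/30240 · (6.95601e-08 − 9.64506e-05) = -3.18720e-09.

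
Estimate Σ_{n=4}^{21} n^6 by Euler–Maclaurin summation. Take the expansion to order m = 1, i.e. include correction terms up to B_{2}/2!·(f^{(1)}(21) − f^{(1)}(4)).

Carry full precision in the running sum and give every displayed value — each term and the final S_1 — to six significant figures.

S_1 ≈ 3.02223e+08

The integral term ∫_4^21 x^6 dx = 2.57296e+08.
Boundary: ½(f(4) + f(21)) = ½(4096.00 + 8.57661e+07) = 4.28851e+07.
Integral + boundary = 3.00181e+08.
Correction k=1: B_{2}/2! · (f^{(1)}(21) − f^{(1)}(4)) = 1/12 · (2.45046e+07 − 6144.00) = 2.04154e+06.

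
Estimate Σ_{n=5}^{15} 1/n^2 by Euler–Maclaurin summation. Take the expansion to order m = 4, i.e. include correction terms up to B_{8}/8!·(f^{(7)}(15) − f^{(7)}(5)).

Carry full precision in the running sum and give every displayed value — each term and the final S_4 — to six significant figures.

The integral term ∫_5^15 1/x^2 dx = 0.133333.
½[f(5) + f(15)] = ½[0.0400000 + 0.00444444] = 0.0222222.
Running total after boundary: 0.155556.
Order-1 term: 1/12 · (-0.000592593 − (-0.0160000)) = 0.00128395.
After k=1: 0.156840.
Order-2 term: −1/720 · (-3.16049e-05 − (-0.00768000)) = -1.06228e-05.
After k=2: 0.156829.
Order-3 term: 1/30240 · (-4.21399e-06 − (-0.00921600)) = 3.04623e-07.
After k=3: 0.156829.
Order-4 term: −1/1209600 · (-1.04882e-06 − (-0.0206438)) = -1.70658e-08.

S_4 ≈ 0.156829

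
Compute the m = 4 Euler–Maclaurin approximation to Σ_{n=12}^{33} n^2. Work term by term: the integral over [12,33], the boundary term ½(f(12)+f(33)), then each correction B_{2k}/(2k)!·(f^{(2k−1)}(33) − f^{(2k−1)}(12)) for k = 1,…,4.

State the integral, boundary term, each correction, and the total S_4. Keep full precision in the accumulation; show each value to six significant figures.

∫_12^33 x^2 dx evaluates to 11403.0.
Boundary: ½(f(12) + f(33)) = ½(144.000 + 1089.00) = 616.500.
So far: 12019.5.
Order-1 term: 1/12 · (66.0000 − 24.0000) = 3.50000.
Running total after k=1: 12023.0.
Order-2 term: −1/720 · (0.00000 − 0.00000) = 0.00000.
Running total after k=2: 12023.0.
Order-3 term: 1/30240 · (0.00000 − 0.00000) = 0.00000.
Running total after k=3: 12023.0.
Order-4 term: −1/1209600 · (0.00000 − 0.00000) = 0.00000.

S_4 ≈ 12023.0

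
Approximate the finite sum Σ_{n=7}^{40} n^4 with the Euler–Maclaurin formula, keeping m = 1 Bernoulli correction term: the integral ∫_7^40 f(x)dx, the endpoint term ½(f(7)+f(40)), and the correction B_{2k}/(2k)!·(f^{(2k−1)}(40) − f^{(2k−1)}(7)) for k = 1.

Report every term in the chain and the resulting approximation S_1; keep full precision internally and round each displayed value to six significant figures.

Integral: ∫_7^40 x^4 dx = 2.04766e+07.
Boundary: ½(f(7) + f(40)) = ½(2401.00 + 2.56000e+06) = 1.28120e+06.
Integral + boundary = 2.17578e+07.
k=1: B_{2}/(2)! × [f^{(1)}(40) − f^{(1)}(7)] = 1/12 × (256000 − 1372.00) = 21219.0.

S_1 ≈ 2.17791e+07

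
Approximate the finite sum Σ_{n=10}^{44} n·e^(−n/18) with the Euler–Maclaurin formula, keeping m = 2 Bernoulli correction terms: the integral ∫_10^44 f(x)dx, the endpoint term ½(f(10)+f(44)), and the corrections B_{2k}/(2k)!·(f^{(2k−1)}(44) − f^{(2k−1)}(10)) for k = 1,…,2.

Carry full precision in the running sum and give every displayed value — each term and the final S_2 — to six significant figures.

S_2 ≈ 197.078

∫_10^44 x·e^(−x/18) dx evaluates to 192.332.
Boundary: ½(f(10) + f(44)) = ½(5.73753 + 3.81807) = 4.77780.
Running total after boundary: 197.109.
Order-1 term: 1/12 · (-0.125341 − 0.255002) = -0.0316952.
Running total after k=1: 197.078.
Order-2 term: −1/720 · (0.000148790 − 0.00432873) = 5.80547e-06.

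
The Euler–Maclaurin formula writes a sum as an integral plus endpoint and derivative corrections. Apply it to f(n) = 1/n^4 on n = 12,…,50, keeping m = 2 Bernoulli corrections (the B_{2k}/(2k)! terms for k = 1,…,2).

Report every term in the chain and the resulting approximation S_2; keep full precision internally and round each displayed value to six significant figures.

S_2 ≈ 0.000215761

The integral term ∫_12^50 1/x^4 dx = 0.000190235.
Boundary: ½(f(12) + f(50)) = ½(4.82253e-05 + 1.60000e-07) = 2.41927e-05.
So far: 0.000214427.
k=1: B_{2}/(2)! × [f^{(1)}(50) − f^{(1)}(12)] = 1/12 × (-1.28000e-08 − (-1.60751e-05)) = 1.33853e-06.
Partial sum through k=1: 0.000215766.
k=2: B_{4}/(4)! × [f^{(3)}(50) − f^{(3)}(12)] = −1/720 × (-1.53600e-10 − (-3.34898e-06)) = -4.65115e-09.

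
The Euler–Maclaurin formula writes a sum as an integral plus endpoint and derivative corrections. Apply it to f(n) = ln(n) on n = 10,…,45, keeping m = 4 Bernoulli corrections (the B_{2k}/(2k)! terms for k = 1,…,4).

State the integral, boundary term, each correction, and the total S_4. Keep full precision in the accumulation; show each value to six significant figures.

Integral: ∫_10^45 ln(x) dx = 113.274.
Boundary: ½(f(10) + f(45)) = ½(2.30259 + 3.80666) = 3.05462.
So far: 116.329.
Correction k=1: B_{2}/2! · (f^{(1)}(45) − f^{(1)}(10)) = 1/12 · (0.0222222 − 0.100000) = -0.00648148.
Partial sum through k=1: 116.322.
Correction k=2: B_{4}/4! · (f^{(3)}(45) − f^{(3)}(10)) = −1/720 · (2.19479e-05 − 0.00200000) = 2.74729e-06.
Partial sum through k=2: 116.322.
Correction k=3: B_{6}/6! · (f^{(5)}(45) − f^{(5)}(10)) = 1/30240 · (1.30061e-07 − 0.000240000) = -7.93221e-09.
Partial sum through k=3: 116.322.
Correction k=4: B_{8}/8! · (f^{(7)}(45) − f^{(7)}(10)) = −1/1209600 · (1.92684e-09 − 7.20000e-05) = 5.95222e-11.

S_4 ≈ 116.322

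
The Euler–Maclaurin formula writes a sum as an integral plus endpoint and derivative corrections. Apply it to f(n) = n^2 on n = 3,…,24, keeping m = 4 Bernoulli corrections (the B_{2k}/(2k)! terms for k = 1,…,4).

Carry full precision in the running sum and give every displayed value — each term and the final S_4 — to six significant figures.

∫_3^24 x^2 dx evaluates to 4599.00.
Boundary: ½(f(3) + f(24)) = ½(9.00000 + 576.000) = 292.500.
Integral + boundary = 4891.50.
Order-1 term: 1/12 · (48.0000 − 6.00000) = 3.50000.
After k=1: 4895.00.
Order-2 term: −1/720 · (0.00000 − 0.00000) = 0.00000.
After k=2: 4895.00.
Order-3 term: 1/30240 · (0.00000 − 0.00000) = 0.00000.
After k=3: 4895.00.
Order-4 term: −1/1209600 · (0.00000 − 0.00000) = 0.00000.

S_4 ≈ 4895.00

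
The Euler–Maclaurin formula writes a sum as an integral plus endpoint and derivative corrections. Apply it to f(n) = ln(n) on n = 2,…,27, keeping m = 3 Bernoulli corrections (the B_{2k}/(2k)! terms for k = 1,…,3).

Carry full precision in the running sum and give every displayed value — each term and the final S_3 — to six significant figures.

∫_2^27 ln(x) dx evaluates to 62.6013.
½[f(2) + f(27)] = ½[0.693147 + 3.29584] = 1.99449.
Running total after boundary: 64.5958.
k=1: B_{2}/(2)! × [f^{(1)}(27) − f^{(1)}(2)] = 1/12 × (0.0370370 − 0.500000) = -0.0385802.
After k=1: 64.5572.
k=2: B_{4}/(4)! × [f^{(3)}(27) − f^{(3)}(2)] = −1/720 × (0.000101611 − 0.250000) = 0.000347081.
After k=2: 64.5576.
k=3: B_{6}/(6)! × [f^{(5)}(27) − f^{(5)}(2)] = 1/30240 × (1.67260e-06 − 0.750000) = -2.48015e-05.

S_3 ≈ 64.5575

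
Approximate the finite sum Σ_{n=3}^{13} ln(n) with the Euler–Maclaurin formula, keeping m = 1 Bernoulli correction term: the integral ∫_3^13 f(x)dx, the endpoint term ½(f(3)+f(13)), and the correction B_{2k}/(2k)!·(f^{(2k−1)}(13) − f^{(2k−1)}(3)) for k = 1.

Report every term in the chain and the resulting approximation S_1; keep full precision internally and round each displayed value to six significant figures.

∫_3^13 ln(x) dx evaluates to 20.0485.
½[f(3) + f(13)] = ½[1.09861 + 2.56495] = 1.83178.
Running total after boundary: 21.8803.
Correction k=1: B_{2}/2! · (f^{(1)}(13) − f^{(1)}(3)) = 1/12 · (0.0769231 − 0.333333) = -0.0213675.

S_1 ≈ 21.8589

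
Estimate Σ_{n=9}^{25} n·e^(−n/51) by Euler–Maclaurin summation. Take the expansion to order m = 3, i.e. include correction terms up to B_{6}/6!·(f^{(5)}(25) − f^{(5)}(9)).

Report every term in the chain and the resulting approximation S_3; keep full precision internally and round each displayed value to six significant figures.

Integral: ∫_9^25 x·e^(−x/51) dx = 190.889.
Boundary: ½(f(9) + f(25)) = ½(7.54401 + 15.3127) = 11.4283.
Running total after boundary: 202.318.
Order-1 term: 1/12 · (0.312258 − 0.690302) = -0.0315036.
After k=1: 202.286.
Order-2 term: −1/720 · (0.000591031 − 0.000909938) = 4.42927e-07.
After k=2: 202.286.
Order-3 term: 1/30240 · (4.08308e-07 − 5.97646e-07) = -6.26119e-12.

S_3 ≈ 202.286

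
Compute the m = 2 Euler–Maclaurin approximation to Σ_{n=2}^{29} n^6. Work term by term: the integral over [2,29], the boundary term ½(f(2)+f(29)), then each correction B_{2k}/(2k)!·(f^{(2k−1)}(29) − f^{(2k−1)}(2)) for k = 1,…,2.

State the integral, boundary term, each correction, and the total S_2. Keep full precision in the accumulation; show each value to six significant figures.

∫_2^29 x^6 dx evaluates to 2.46427e+09.
½[f(2) + f(29)] = ½[64.0000 + 5.94823e+08] = 2.97412e+08.
Running total after boundary: 2.76168e+09.
Correction k=1: B_{2}/2! · (f^{(1)}(29) − f^{(1)}(2)) = 1/12 · (1.23067e+08 − 192.000) = 1.02556e+07.
Running total after k=1: 2.77194e+09.
Correction k=2: B_{4}/4! · (f^{(3)}(29) − f^{(3)}(2)) = −1/720 · (2.92668e+06 − 960.000) = -4063.50.

S_2 ≈ 2.77193e+09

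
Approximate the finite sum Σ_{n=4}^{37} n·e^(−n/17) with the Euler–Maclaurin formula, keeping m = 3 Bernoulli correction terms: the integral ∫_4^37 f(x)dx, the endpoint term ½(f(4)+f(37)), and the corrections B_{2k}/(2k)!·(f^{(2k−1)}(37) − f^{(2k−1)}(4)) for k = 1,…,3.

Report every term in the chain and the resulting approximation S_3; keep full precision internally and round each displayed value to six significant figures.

S_3 ≈ 181.630

Integral: ∫_4^37 x·e^(−x/17) dx = 178.012.
Endpoint term: (f(4) + f(37))/2 = (3.16135 + 4.19732)/2 = 3.67934.
Running total after boundary: 181.691.
k=1: B_{2}/(2)! × [f^{(1)}(37) − f^{(1)}(4)] = 1/12 × (-0.133460 − 0.604376) = -0.0614864.
Running total after k=1: 181.630.
k=2: B_{4}/(4)! × [f^{(3)}(37) − f^{(3)}(4)] = −1/720 × (0.000323260 − 0.00756074) = 1.00521e-05.
Running total after k=2: 181.630.
k=3: B_{6}/(6)! × [f^{(5)}(37) − f^{(5)}(4)] = 1/30240 × (3.83502e-06 − 4.50872e-05) = -1.36416e-09.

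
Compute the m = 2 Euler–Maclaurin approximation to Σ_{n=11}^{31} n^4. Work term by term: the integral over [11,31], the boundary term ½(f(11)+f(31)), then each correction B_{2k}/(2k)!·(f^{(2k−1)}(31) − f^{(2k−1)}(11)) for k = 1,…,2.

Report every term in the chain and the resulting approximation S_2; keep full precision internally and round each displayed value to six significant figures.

The integral term ∫_11^31 x^4 dx = 5.69362e+06.
Boundary: ½(f(11) + f(31)) = ½(14641.0 + 923521) = 469081.
Running total after boundary: 6.16270e+06.
Correction k=1: B_{2}/2! · (f^{(1)}(31) − f^{(1)}(11)) = 1/12 · (119164 − 5324.00) = 9486.67.
After k=1: 6.17219e+06.
Correction k=2: B_{4}/4! · (f^{(3)}(31) − f^{(3)}(11)) = −1/720 · (744.000 − 264.000) = -0.666667.

S_2 ≈ 6.17219e+06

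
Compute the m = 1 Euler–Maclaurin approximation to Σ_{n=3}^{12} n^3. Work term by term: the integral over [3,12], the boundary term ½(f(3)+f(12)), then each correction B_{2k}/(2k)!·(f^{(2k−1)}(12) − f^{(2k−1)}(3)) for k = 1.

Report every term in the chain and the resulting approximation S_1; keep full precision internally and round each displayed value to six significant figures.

S_1 ≈ 6075.00

∫_3^12 x^3 dx evaluates to 5163.75.
½[f(3) + f(12)] = ½[27.0000 + 1728.00] = 877.500.
Integral + boundary = 6041.25.
Correction k=1: B_{2}/2! · (f^{(1)}(12) − f^{(1)}(3)) = 1/12 · (432.000 − 27.0000) = 33.7500.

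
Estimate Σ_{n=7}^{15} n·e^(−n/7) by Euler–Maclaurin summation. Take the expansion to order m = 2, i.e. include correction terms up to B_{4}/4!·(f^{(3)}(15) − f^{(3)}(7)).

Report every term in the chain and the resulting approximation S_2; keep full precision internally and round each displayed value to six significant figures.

S_2 ≈ 20.1414

∫_7^15 x·e^(−x/7) dx evaluates to 17.9850.
Endpoint term: (f(7) + f(15))/2 = (2.57516 + 1.75979)/2 = 2.16747.
Running total after boundary: 20.1525.
k=1: B_{2}/(2)! × [f^{(1)}(15) − f^{(1)}(7)] = 1/12 × (-0.134079 − 0.00000) = -0.0111733.
Partial sum through k=1: 20.1413.
k=2: B_{4}/(4)! × [f^{(3)}(15) − f^{(3)}(7)] = −1/720 × (0.00205223 − 0.0150155) = 1.80045e-05.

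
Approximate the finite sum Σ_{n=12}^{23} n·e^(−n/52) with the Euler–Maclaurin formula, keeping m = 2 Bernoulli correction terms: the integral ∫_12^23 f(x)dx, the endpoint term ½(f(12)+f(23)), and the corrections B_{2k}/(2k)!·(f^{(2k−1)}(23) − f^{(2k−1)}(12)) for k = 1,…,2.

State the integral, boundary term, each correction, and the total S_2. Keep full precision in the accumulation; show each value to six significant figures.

∫_12^23 x·e^(−x/52) dx evaluates to 136.222.
½[f(12) + f(23)] = ½[9.52707 + 14.7787] = 12.1529.
Integral + boundary = 148.375.
k=1: B_{2}/(2)! × [f^{(1)}(23) − f^{(1)}(12)] = 1/12 × (0.358346 − 0.610710) = -0.0210303.
Partial sum through k=1: 148.354.
k=2: B_{4}/(4)! × [f^{(3)}(23) − f^{(3)}(12)] = −1/720 × (0.000607785 − 0.000813075) = 2.85125e-07.

S_2 ≈ 148.354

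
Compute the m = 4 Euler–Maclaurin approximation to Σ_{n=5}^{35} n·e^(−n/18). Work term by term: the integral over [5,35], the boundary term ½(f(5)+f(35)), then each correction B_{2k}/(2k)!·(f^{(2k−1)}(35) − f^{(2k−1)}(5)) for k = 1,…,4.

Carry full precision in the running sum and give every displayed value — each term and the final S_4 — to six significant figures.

S_4 ≈ 181.445

∫_5^35 x·e^(−x/18) dx evaluates to 177.105.
Endpoint term: (f(5) + f(35))/2 = (3.78733 + 5.00733)/2 = 4.39733.
Integral + boundary = 181.502.
k=1: B_{2}/(2)! × [f^{(1)}(35) − f^{(1)}(5)] = 1/12 × (-0.135119 − 0.547058) = -0.0568481.
Partial sum through k=1: 181.445.
k=2: B_{4}/(4)! × [f^{(3)}(35) − f^{(3)}(5)] = −1/720 × (0.000466095 − 0.00636416) = 8.19176e-06.
Partial sum through k=2: 181.445.
k=3: B_{6}/(6)! × [f^{(5)}(35) − f^{(5)}(5)] = 1/30240 × (4.16427e-06 − 3.40737e-05) = -9.89068e-10.
Partial sum through k=3: 181.445.
k=4: B_{8}/(8)! × [f^{(7)}(35) − f^{(7)}(5)] = −1/1209600 × (2.12653e-08 − 1.49706e-07) = 1.06185e-13.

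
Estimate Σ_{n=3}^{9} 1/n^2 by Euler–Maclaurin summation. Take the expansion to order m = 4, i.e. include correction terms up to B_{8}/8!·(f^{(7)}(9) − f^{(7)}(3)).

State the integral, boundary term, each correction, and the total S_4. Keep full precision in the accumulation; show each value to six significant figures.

The integral term ∫_3^9 1/x^2 dx = 0.222222.
Endpoint term: (f(3) + f(9))/2 = (0.111111 + 0.0123457)/2 = 0.0617284.
So far: 0.283951.
k=1: B_{2}/(2)! × [f^{(1)}(9) − f^{(1)}(3)] = 1/12 × (-0.00274348 − (-0.0740741)) = 0.00594422.
After k=1: 0.289895.
k=2: B_{4}/(4)! × [f^{(3)}(9) − f^{(3)}(3)] = −1/720 × (-0.000406442 − (-0.0987654)) = -0.000136610.
After k=2: 0.289758.
k=3: B_{6}/(6)! × [f^{(5)}(9) − f^{(5)}(3)] = 1/30240 × (-0.000150534 − (-0.329218)) = 1.08819e-05.
After k=3: 0.289769.
k=4: B_{8}/(8)! × [f^{(7)}(9) − f^{(7)}(3)] = −1/1209600 × (-0.000104073 − (-2.04847)) = -1.69342e-06.

S_4 ≈ 0.289767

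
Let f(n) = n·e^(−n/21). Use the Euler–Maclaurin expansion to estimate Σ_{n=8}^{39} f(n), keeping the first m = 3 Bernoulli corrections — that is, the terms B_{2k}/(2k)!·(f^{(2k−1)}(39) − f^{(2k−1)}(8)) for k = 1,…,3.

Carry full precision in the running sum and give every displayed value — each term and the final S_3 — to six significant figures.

Integral: ∫_8^39 x·e^(−x/21) dx = 219.366.
½[f(8) + f(39)] = ½[5.46568 + 6.08860] = 5.77714.
Integral + boundary = 225.144.
k=1: B_{2}/(2)! × [f^{(1)}(39) − f^{(1)}(8)] = 1/12 × (-0.133815 − 0.422940) = -0.0463963.
After k=1: 225.097.
k=2: B_{4}/(4)! × [f^{(3)}(39) − f^{(3)}(8)] = −1/720 × (0.000404582 − 0.00405751) = 5.07351e-06.
After k=2: 225.097.
k=3: B_{6}/(6)! × [f^{(5)}(39) − f^{(5)}(8)] = 1/30240 × (2.52290e-06 − 1.62267e-05) = -4.53167e-10.

S_3 ≈ 225.097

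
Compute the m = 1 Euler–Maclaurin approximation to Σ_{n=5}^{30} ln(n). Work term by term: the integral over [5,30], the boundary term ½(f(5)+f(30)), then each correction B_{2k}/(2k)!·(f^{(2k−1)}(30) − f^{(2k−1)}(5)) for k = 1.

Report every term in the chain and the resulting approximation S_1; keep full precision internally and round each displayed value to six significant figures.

S_1 ≈ 71.4802

Integral: ∫_5^30 ln(x) dx = 68.9887.
½[f(5) + f(30)] = ½[1.60944 + 3.40120] = 2.50532.
So far: 71.4940.
Correction k=1: B_{2}/2! · (f^{(1)}(30) − f^{(1)}(5)) = 1/12 · (0.0333333 − 0.200000) = -0.0138889.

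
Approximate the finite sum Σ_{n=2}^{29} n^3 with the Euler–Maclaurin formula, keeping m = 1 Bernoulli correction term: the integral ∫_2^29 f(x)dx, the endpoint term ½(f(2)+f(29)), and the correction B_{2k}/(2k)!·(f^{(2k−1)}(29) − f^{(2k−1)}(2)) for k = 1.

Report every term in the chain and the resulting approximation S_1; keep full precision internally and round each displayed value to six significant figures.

Integral: ∫_2^29 x^3 dx = 176816.
Endpoint term: (f(2) + f(29))/2 = (8.00000 + 24389.0)/2 = 12198.5.
Running total after boundary: 189015.
Correction k=1: B_{2}/2! · (f^{(1)}(29) − f^{(1)}(2)) = 1/12 · (2523.00 − 12.0000) = 209.250.

S_1 ≈ 189224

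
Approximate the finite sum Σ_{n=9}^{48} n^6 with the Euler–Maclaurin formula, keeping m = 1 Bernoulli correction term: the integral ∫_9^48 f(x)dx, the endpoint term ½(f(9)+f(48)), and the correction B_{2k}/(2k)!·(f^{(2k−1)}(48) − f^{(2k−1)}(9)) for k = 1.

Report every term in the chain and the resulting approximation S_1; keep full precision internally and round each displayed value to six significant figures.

S_1 ≈ 9.01092e+10

Integral: ∫_9^48 x^6 dx = 8.38662e+10.
½[f(9) + f(48)] = ½[531441 + 1.22306e+10] = 6.11556e+09.
So far: 8.99818e+10.
Order-1 term: 1/12 · (1.52882e+09 − 354294) = 1.27372e+08.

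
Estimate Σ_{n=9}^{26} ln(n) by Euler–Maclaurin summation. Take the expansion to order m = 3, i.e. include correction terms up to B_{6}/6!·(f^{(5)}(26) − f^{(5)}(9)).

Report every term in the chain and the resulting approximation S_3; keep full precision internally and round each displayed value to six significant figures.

S_3 ≈ 50.6571

The integral term ∫_9^26 ln(x) dx = 47.9355.
½[f(9) + f(26)] = ½[2.19722 + 3.25810] = 2.72766.
Integral + boundary = 50.6631.
Order-1 term: 1/12 · (0.0384615 − 0.111111) = -0.00605413.
Running total after k=1: 50.6571.
Order-2 term: −1/720 · (0.000113792 − 0.00274348) = 3.65235e-06.
Running total after k=2: 50.6571.
Order-3 term: 1/30240 · (2.01997e-06 − 0.000406442) = -1.33737e-08.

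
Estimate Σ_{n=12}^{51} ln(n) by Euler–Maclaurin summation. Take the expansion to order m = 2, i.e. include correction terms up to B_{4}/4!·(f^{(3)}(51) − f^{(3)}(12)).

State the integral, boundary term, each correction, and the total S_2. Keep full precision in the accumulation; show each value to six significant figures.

S_2 ≈ 134.907

∫_12^51 ln(x) dx evaluates to 131.704.
Boundary: ½(f(12) + f(51)) = ½(2.48491 + 3.93183) = 3.20837.
So far: 134.913.
k=1: B_{2}/(2)! × [f^{(1)}(51) − f^{(1)}(12)] = 1/12 × (0.0196078 − 0.0833333) = -0.00531046.
After k=1: 134.907.
k=2: B_{4}/(4)! × [f^{(3)}(51) − f^{(3)}(12)] = −1/720 × (1.50772e-05 − 0.00115741) = 1.58657e-06.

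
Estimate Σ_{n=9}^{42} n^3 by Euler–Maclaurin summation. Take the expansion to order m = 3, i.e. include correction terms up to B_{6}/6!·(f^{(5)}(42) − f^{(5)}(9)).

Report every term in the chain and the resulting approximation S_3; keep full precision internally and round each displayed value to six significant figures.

The integral term ∫_9^42 x^3 dx = 776284.
Boundary: ½(f(9) + f(42)) = ½(729.000 + 74088.0) = 37408.5.
Running total after boundary: 813692.
Order-1 term: 1/12 · (5292.00 − 243.000) = 420.750.
Partial sum through k=1: 814113.
Order-2 term: −1/720 · (6.00000 − 6.00000) = 0.00000.
Partial sum through k=2: 814113.
Order-3 term: 1/30240 · (0.00000 − 0.00000) = 0.00000.

S_3 ≈ 814113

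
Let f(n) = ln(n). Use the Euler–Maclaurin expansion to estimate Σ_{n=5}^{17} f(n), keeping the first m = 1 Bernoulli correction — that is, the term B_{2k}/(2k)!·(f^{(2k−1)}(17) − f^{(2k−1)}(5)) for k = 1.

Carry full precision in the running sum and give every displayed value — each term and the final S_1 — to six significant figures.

∫_5^17 ln(x) dx evaluates to 28.1174.
Boundary: ½(f(5) + f(17)) = ½(1.60944 + 2.83321) = 2.22133.
So far: 30.3388.
k=1: B_{2}/(2)! × [f^{(1)}(17) − f^{(1)}(5)] = 1/12 × (0.0588235 − 0.200000) = -0.0117647.

S_1 ≈ 30.3270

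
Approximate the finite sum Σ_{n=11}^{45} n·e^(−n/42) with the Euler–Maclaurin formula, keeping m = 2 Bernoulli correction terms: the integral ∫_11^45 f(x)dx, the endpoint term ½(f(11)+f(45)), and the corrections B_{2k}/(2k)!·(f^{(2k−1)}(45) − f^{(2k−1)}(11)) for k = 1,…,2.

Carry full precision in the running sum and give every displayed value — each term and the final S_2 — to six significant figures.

∫_11^45 x·e^(−x/42) dx evaluates to 461.531.
½[f(11) + f(45)] = ½[8.46543 + 15.4133] = 11.9394.
Integral + boundary = 473.470.
Order-1 term: 1/12 · (-0.0244656 − 0.568027) = -0.0493743.
Running total after k=1: 473.421.
Order-2 term: −1/720 · (0.000374474 − 0.00119456) = 1.13900e-06.

S_2 ≈ 473.421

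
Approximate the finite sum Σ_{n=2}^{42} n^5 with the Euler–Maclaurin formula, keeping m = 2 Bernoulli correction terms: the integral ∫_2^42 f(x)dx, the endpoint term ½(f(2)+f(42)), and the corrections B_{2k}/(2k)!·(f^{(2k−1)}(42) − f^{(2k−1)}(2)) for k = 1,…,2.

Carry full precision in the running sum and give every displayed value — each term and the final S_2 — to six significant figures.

∫_2^42 x^5 dx evaluates to 9.14839e+08.
½[f(2) + f(42)] = ½[32.0000 + 1.30691e+08] = 6.53456e+07.
So far: 9.80184e+08.
k=1: B_{2}/(2)! × [f^{(1)}(42) − f^{(1)}(2)] = 1/12 × (1.55585e+07 − 80.0000) = 1.29653e+06.
After k=1: 9.81481e+08.
k=2: B_{4}/(4)! × [f^{(3)}(42) − f^{(3)}(2)] = −1/720 × (105840 − 240.000) = -146.667.

S_2 ≈ 9.81481e+08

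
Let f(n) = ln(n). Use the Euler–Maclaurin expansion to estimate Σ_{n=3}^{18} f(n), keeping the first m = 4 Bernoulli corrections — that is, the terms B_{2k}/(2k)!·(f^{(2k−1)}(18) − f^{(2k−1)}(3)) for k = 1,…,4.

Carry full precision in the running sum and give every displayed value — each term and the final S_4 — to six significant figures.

Integral: ∫_3^18 ln(x) dx = 33.7309.
Boundary: ½(f(3) + f(18)) = ½(1.09861 + 2.89037) = 1.99449.
Running total after boundary: 35.7253.
Correction k=1: B_{2}/2! · (f^{(1)}(18) − f^{(1)}(3)) = 1/12 · (0.0555556 − 0.333333) = -0.0231481.
Partial sum through k=1: 35.7022.
Correction k=2: B_{4}/4! · (f^{(3)}(18) − f^{(3)}(3)) = −1/720 · (0.000342936 − 0.0740741) = 0.000102404.
Partial sum through k=2: 35.7023.
Correction k=3: B_{6}/6! · (f^{(5)}(18) − f^{(5)}(3)) = 1/30240 · (1.27013e-05 − 0.0987654) = -3.26563e-06.
Partial sum through k=3: 35.7023.
Correction k=4: B_{8}/8! · (f^{(7)}(18) − f^{(7)}(3)) = −1/1209600 · (1.17605e-06 − 0.329218) = 2.72170e-07.

S_4 ≈ 35.7023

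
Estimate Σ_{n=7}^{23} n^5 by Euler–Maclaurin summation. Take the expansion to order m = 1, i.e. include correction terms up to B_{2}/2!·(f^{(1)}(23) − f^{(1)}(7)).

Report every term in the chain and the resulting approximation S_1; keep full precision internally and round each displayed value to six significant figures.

S_1 ≈ 2.79952e+07

Integral: ∫_7^23 x^5 dx = 2.46530e+07.
Boundary: ½(f(7) + f(23)) = ½(16807.0 + 6.43634e+06) = 3.22658e+06.
Running total after boundary: 2.78796e+07.
Correction k=1: B_{2}/2! · (f^{(1)}(23) − f^{(1)}(7)) = 1/12 · (1.39920e+06 − 12005.0) = 115600.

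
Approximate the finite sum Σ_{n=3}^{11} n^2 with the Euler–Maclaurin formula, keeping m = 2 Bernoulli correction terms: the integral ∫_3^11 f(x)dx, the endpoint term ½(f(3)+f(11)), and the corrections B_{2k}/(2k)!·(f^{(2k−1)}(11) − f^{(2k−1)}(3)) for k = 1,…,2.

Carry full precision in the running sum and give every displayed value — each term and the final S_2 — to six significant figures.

Integral: ∫_3^11 x^2 dx = 434.667.
Endpoint term: (f(3) + f(11))/2 = (9.00000 + 121.000)/2 = 65.0000.
Running total after boundary: 499.667.
k=1: B_{2}/(2)! × [f^{(1)}(11) − f^{(1)}(3)] = 1/12 × (22.0000 − 6.00000) = 1.33333.
After k=1: 501.000.
k=2: B_{4}/(4)! × [f^{(3)}(11) − f^{(3)}(3)] = −1/720 × (0.00000 − 0.00000) = 0.00000.

S_2 ≈ 501.000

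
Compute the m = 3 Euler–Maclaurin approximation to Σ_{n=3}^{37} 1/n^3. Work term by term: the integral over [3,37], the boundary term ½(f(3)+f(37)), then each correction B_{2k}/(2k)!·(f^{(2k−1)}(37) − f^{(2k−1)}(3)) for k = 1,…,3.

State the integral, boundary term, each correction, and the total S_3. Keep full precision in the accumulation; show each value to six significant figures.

S_3 ≈ 0.0767034

Integral: ∫_3^37 1/x^3 dx = 0.0551903.
½[f(3) + f(37)] = ½[0.0370370 + 1.97422e-05] = 0.0185284.
Integral + boundary = 0.0737187.
k=1: B_{2}/(2)! × [f^{(1)}(37) − f^{(1)}(3)] = 1/12 × (-1.60072e-06 − (-0.0370370)) = 0.00308629.
Partial sum through k=1: 0.0768050.
k=2: B_{4}/(4)! × [f^{(3)}(37) − f^{(3)}(3)] = −1/720 × (-2.33852e-08 − (-0.0823045)) = -0.000114312.
Partial sum through k=2: 0.0766907.
k=3: B_{6}/(6)! × [f^{(5)}(37) − f^{(5)}(3)] = 1/30240 × (-7.17442e-10 − (-0.384088)) = 1.27013e-05.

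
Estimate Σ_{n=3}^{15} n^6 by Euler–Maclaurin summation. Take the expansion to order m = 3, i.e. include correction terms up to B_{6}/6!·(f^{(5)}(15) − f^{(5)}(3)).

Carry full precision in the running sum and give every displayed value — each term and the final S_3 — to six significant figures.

S_3 ≈ 3.04829e+07

Integral: ∫_3^15 x^6 dx = 2.44082e+07.
Boundary: ½(f(3) + f(15)) = ½(729.000 + 1.13906e+07) = 5.69568e+06.
So far: 3.01038e+07.
k=1: B_{2}/(2)! × [f^{(1)}(15) − f^{(1)}(3)] = 1/12 × (4.55625e+06 − 1458.00) = 379566.
After k=1: 3.04834e+07.
k=2: B_{4}/(4)! × [f^{(3)}(15) − f^{(3)}(3)] = −1/720 × (405000 − 3240.00) = -558.000.
After k=2: 3.04829e+07.
k=3: B_{6}/(6)! × [f^{(5)}(15) − f^{(5)}(3)] = 1/30240 × (10800.0 − 2160.00) = 0.285714.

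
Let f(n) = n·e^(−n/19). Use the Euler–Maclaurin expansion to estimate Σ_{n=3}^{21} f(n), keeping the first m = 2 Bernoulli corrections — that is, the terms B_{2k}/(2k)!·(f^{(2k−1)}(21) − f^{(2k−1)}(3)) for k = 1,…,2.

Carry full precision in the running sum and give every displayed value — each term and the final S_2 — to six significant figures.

The integral term ∫_3^21 x·e^(−x/19) dx = 105.293.
½[f(3) + f(21)] = ½[2.56182 + 6.95360] = 4.75771.
So far: 110.050.
Order-1 term: 1/12 · (-0.0348551 − 0.719107) = -0.0628302.
Partial sum through k=1: 109.988.
Order-2 term: −1/720 · (0.00173793 − 0.00672295) = 6.92365e-06.

S_2 ≈ 109.988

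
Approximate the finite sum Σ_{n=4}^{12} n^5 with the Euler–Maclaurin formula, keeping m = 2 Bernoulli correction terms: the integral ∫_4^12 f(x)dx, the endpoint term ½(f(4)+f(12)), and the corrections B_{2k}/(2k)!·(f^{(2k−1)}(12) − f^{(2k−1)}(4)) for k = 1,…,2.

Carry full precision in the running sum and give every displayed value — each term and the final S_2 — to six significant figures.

S_2 ≈ 630432

The integral term ∫_4^12 x^5 dx = 496981.
Boundary: ½(f(4) + f(12)) = ½(1024.00 + 248832) = 124928.
So far: 621909.
Order-1 term: 1/12 · (103680 − 1280.00) = 8533.33.
Running total after k=1: 630443.
Order-2 term: −1/720 · (8640.00 − 960.000) = -10.6667.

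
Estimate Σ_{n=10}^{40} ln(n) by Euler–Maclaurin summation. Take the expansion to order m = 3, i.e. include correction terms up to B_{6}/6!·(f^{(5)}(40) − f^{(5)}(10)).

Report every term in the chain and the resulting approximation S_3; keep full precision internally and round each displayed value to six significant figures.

∫_10^40 ln(x) dx evaluates to 94.5293.
Endpoint term: (f(10) + f(40))/2 = (2.30259 + 3.68888)/2 = 2.99573.
Running total after boundary: 97.5251.
k=1: B_{2}/(2)! × [f^{(1)}(40) − f^{(1)}(10)] = 1/12 × (0.0250000 − 0.100000) = -0.00625000.
After k=1: 97.5188.
k=2: B_{4}/(4)! × [f^{(3)}(40) − f^{(3)}(10)] = −1/720 × (3.12500e-05 − 0.00200000) = 2.73437e-06.
After k=2: 97.5188.
k=3: B_{6}/(6)! × [f^{(5)}(40) − f^{(5)}(10)] = 1/30240 × (2.34375e-07 − 0.000240000) = -7.92876e-09.

S_3 ≈ 97.5188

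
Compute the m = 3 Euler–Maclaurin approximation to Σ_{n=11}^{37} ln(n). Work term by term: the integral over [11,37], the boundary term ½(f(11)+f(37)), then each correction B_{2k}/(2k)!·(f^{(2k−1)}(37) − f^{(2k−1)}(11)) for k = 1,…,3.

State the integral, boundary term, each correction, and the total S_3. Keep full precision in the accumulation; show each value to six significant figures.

∫_11^37 ln(x) dx evaluates to 81.2271.
½[f(11) + f(37)] = ½[2.39790 + 3.61092] = 3.00441.
Running total after boundary: 84.2315.
k=1: B_{2}/(2)! × [f^{(1)}(37) − f^{(1)}(11)] = 1/12 × (0.0270270 − 0.0909091) = -0.00532351.
Partial sum through k=1: 84.2262.
k=2: B_{4}/(4)! × [f^{(3)}(37) − f^{(3)}(11)] = −1/720 × (3.94843e-05 − 0.00150263) = 2.03215e-06.
Partial sum through k=2: 84.2262.
k=3: B_{6}/(6)! × [f^{(5)}(37) − f^{(5)}(11)] = 1/30240 × (3.46101e-07 − 0.000149021) = -4.91650e-09.

S_3 ≈ 84.2262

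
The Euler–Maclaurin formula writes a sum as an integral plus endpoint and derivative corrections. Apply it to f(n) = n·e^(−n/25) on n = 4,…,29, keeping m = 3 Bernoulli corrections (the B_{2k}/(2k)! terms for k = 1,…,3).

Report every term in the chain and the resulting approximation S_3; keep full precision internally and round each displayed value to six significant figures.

S_3 ≈ 200.784

∫_4^29 x·e^(−x/25) dx evaluates to 194.598.
Endpoint term: (f(4) + f(29))/2 = (3.40858 + 9.09110)/2 = 6.24984.
Running total after boundary: 200.848.
k=1: B_{2}/(2)! × [f^{(1)}(29) − f^{(1)}(4)] = 1/12 × (-0.0501578 − 0.715801) = -0.0638299.
Running total after k=1: 200.784.
k=2: B_{4}/(4)! × [f^{(3)}(29) − f^{(3)}(4)] = −1/720 × (0.000922903 − 0.00387214) = 4.09616e-06.
Running total after k=2: 200.784.
k=3: B_{6}/(6)! × [f^{(5)}(29) − f^{(5)}(4)] = 1/30240 × (3.08169e-06 − 1.05584e-05) = -2.47246e-10.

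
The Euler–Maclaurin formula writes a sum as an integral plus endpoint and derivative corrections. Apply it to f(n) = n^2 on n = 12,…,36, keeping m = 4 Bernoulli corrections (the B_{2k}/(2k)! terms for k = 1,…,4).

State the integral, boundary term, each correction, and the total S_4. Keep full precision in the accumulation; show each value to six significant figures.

∫_12^36 x^2 dx evaluates to 14976.0.
Endpoint term: (f(12) + f(36))/2 = (144.000 + 1296.00)/2 = 720.000.
Integral + boundary = 15696.0.
Order-1 term: 1/12 · (72.0000 − 24.0000) = 4.00000.
Partial sum through k=1: 15700.0.
Order-2 term: −1/720 · (0.00000 − 0.00000) = 0.00000.
Partial sum through k=2: 15700.0.
Order-3 term: 1/30240 · (0.00000 − 0.00000) = 0.00000.
Partial sum through k=3: 15700.0.
Order-4 term: −1/1209600 · (0.00000 − 0.00000) = 0.00000.

S_4 ≈ 15700.0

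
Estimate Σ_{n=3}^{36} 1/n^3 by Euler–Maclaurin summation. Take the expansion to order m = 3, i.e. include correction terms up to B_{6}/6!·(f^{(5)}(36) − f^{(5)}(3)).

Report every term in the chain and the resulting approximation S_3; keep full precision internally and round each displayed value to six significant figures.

S_3 ≈ 0.0766836

Integral: ∫_3^36 1/x^3 dx = 0.0551698.
½[f(3) + f(36)] = ½[0.0370370 + 2.14335e-05] = 0.0185292.
Running total after boundary: 0.0736990.
Order-1 term: 1/12 · (-1.78612e-06 − (-0.0370370)) = 0.00308627.
After k=1: 0.0767853.
Order-2 term: −1/720 · (-2.75636e-08 − (-0.0823045)) = -0.000114312.
After k=2: 0.0766709.
Order-3 term: 1/30240 · (-8.93265e-10 − (-0.384088)) = 1.27013e-05.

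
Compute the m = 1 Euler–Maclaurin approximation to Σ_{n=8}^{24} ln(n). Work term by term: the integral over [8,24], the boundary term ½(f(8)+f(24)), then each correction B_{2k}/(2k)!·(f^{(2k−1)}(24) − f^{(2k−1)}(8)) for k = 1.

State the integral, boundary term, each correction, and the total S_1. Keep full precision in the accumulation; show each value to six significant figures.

S_1 ≈ 46.2596

∫_8^24 ln(x) dx evaluates to 43.6378.
Endpoint term: (f(8) + f(24))/2 = (2.07944 + 3.17805)/2 = 2.62875.
Integral + boundary = 46.2665.
k=1: B_{2}/(2)! × [f^{(1)}(24) − f^{(1)}(8)] = 1/12 × (0.0416667 − 0.125000) = -0.00694444.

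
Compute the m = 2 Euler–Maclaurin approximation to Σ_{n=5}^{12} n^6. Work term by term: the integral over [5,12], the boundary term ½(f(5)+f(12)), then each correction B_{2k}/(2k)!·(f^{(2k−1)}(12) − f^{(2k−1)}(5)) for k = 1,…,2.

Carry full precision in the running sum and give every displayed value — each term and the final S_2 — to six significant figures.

S_2 ≈ 6.73106e+06

Integral: ∫_5^12 x^6 dx = 5.10767e+06.
Boundary: ½(f(5) + f(12)) = ½(15625.0 + 2.98598e+06) = 1.50080e+06.
So far: 6.60847e+06.
Correction k=1: B_{2}/2! · (f^{(1)}(12) − f^{(1)}(5)) = 1/12 · (1.49299e+06 − 18750.0) = 122854.
Partial sum through k=1: 6.73133e+06.
Correction k=2: B_{4}/4! · (f^{(3)}(12) − f^{(3)}(5)) = −1/720 · (207360 − 15000.0) = -267.167.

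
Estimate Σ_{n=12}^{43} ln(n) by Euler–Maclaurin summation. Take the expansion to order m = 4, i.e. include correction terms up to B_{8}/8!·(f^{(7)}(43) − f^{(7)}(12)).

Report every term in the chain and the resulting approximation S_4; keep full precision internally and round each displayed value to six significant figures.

S_4 ≈ 104.031

The integral term ∫_12^43 ln(x) dx = 100.913.
Endpoint term: (f(12) + f(43))/2 = (2.48491 + 3.76120)/2 = 3.12305.
Integral + boundary = 104.036.
Order-1 term: 1/12 · (0.0232558 − 0.0833333) = -0.00500646.
Partial sum through k=1: 104.031.
Order-2 term: −1/720 · (2.51550e-05 − 0.00115741) = 1.57257e-06.
Partial sum through k=2: 104.031.
Order-3 term: 1/30240 · (1.63256e-07 − 9.64506e-05) = -3.18411e-09.
Partial sum through k=3: 104.031.
Order-4 term: −1/1209600 · (2.64883e-09 − 2.00939e-05) = 1.66098e-11.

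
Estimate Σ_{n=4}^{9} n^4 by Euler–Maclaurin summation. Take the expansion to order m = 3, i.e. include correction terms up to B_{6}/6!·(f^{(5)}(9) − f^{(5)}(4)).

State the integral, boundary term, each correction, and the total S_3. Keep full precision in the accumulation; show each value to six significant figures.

S_3 ≈ 15235.0

∫_4^9 x^4 dx evaluates to 11605.0.
½[f(4) + f(9)] = ½[256.000 + 6561.00] = 3408.50.
Integral + boundary = 15013.5.
Correction k=1: B_{2}/2! · (f^{(1)}(9) − f^{(1)}(4)) = 1/12 · (2916.00 − 256.000) = 221.667.
Partial sum through k=1: 15235.2.
Correction k=2: B_{4}/4! · (f^{(3)}(9) − f^{(3)}(4)) = −1/720 · (216.000 − 96.0000) = -0.166667.
Partial sum through k=2: 15235.0.
Correction k=3: B_{6}/6! · (f^{(5)}(9) − f^{(5)}(4)) = 1/30240 · (0.00000 − 0.00000) = 0.00000.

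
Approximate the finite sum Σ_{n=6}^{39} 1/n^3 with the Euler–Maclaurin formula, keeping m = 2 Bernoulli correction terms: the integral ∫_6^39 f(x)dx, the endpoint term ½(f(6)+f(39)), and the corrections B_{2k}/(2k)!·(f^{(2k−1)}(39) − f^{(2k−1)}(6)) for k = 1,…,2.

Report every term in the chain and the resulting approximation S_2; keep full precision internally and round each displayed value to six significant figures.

The integral term ∫_6^39 1/x^3 dx = 0.0135602.
Endpoint term: (f(6) + f(39))/2 = (0.00462963 + 1.68580e-05)/2 = 0.00232324.
So far: 0.0158834.
k=1: B_{2}/(2)! × [f^{(1)}(39) − f^{(1)}(6)] = 1/12 × (-1.29677e-06 − (-0.00231481)) = 0.000192793.
After k=1: 0.0160762.
k=2: B_{4}/(4)! × [f^{(3)}(39) − f^{(3)}(6)] = −1/720 × (-1.70515e-08 − (-0.00128601)) = -1.78610e-06.

S_2 ≈ 0.0160744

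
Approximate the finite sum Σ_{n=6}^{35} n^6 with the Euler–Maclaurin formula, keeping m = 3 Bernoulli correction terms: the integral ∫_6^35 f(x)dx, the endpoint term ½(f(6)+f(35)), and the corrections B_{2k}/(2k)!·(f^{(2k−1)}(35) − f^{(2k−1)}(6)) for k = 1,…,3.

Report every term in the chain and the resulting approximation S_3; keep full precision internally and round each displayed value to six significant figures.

The integral term ∫_6^35 x^6 dx = 9.19129e+09.
Endpoint term: (f(6) + f(35))/2 = (46656.0 + 1.83827e+09)/2 = 9.19156e+08.
Integral + boundary = 1.01104e+10.
Correction k=1: B_{2}/2! · (f^{(1)}(35) − f^{(1)}(6)) = 1/12 · (3.15131e+08 − 46656.0) = 2.62570e+07.
Partial sum through k=1: 1.01367e+10.
Correction k=2: B_{4}/4! · (f^{(3)}(35) − f^{(3)}(6)) = −1/720 · (5.14500e+06 − 25920.0) = -7109.83.
Partial sum through k=2: 1.01367e+10.
Correction k=3: B_{6}/6! · (f^{(5)}(35) − f^{(5)}(6)) = 1/30240 · (25200.0 − 4320.00) = 0.690476.

S_3 ≈ 1.01367e+10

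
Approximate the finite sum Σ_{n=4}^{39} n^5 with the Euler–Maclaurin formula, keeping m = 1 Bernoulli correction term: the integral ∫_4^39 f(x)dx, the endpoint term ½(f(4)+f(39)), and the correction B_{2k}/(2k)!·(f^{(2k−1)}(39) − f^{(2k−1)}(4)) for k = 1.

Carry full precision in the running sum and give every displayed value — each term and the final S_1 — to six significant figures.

S_1 ≈ 6.32533e+08

Integral: ∫_4^39 x^5 dx = 5.86457e+08.
½[f(4) + f(39)] = ½[1024.00 + 9.02242e+07] = 4.51126e+07.
So far: 6.31569e+08.
Order-1 term: 1/12 · (1.15672e+07 − 1280.00) = 963827.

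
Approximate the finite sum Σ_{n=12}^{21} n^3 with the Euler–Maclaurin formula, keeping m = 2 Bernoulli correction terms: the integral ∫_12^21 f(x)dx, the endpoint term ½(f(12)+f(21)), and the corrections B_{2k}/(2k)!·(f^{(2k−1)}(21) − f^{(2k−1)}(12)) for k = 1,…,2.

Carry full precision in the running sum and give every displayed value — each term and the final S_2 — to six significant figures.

Integral: ∫_12^21 x^3 dx = 43436.2.
Boundary: ½(f(12) + f(21)) = ½(1728.00 + 9261.00) = 5494.50.
Integral + boundary = 48930.8.
k=1: B_{2}/(2)! × [f^{(1)}(21) − f^{(1)}(12)] = 1/12 × (1323.00 − 432.000) = 74.2500.
After k=1: 49005.0.
k=2: B_{4}/(4)! × [f^{(3)}(21) − f^{(3)}(12)] = −1/720 × (6.00000 − 6.00000) = 0.00000.

S_2 ≈ 49005.0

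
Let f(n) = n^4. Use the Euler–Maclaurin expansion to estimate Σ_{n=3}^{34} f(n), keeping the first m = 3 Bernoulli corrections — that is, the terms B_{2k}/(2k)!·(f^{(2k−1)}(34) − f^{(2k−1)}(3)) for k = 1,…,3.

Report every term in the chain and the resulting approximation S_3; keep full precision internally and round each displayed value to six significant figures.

The integral term ∫_3^34 x^4 dx = 9.08704e+06.
Boundary: ½(f(3) + f(34)) = ½(81.0000 + 1.33634e+06) = 668208.
Running total after boundary: 9.75524e+06.
k=1: B_{2}/(2)! × [f^{(1)}(34) − f^{(1)}(3)] = 1/12 × (157216 − 108.000) = 13092.3.
Partial sum through k=1: 9.76834e+06.
k=2: B_{4}/(4)! × [f^{(3)}(34) − f^{(3)}(3)] = −1/720 × (816.000 − 72.0000) = -1.03333.
Partial sum through k=2: 9.76834e+06.
k=3: B_{6}/(6)! × [f^{(5)}(34) − f^{(5)}(3)] = 1/30240 × (0.00000 − 0.00000) = 0.00000.

S_3 ≈ 9.76834e+06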